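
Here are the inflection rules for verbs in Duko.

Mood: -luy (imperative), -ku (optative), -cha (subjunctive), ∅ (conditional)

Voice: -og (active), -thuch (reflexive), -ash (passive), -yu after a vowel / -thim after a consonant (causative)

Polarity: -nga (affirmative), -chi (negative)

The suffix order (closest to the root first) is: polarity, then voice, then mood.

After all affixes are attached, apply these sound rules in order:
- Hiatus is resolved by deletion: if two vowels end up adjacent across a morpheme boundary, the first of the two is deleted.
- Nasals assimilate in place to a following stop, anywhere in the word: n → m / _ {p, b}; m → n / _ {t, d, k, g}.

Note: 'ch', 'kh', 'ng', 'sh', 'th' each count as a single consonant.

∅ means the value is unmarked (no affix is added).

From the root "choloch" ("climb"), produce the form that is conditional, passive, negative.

Attach polarity negative -chi → cholochchi.
Attach voice passive -ash → cholochchiash.
mood = conditional: zero marking, form stays cholochchiash.
Apply vowel deletion: cholochchiash → cholochchash.
Nasal assimilation: no change.

cholochchash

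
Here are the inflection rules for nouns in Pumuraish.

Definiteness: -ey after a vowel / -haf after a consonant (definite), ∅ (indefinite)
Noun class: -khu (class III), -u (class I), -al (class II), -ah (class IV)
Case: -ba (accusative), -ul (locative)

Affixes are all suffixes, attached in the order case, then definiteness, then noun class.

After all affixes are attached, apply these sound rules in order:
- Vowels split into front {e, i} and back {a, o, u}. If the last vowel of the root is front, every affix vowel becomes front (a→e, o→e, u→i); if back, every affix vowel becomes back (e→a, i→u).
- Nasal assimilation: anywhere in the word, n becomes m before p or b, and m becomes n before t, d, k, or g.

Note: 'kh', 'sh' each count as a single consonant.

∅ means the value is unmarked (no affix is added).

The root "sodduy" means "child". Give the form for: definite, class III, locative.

sodduyulhafkhu

Attach case locative -ul → sodduyul.
Attach definiteness definite -haf (after consonant 'l') → sodduyulhaf.
Attach noun class class III -khu → sodduyulhafkhu.
Vowel harmony: no change.
Nasal assimilation: no change.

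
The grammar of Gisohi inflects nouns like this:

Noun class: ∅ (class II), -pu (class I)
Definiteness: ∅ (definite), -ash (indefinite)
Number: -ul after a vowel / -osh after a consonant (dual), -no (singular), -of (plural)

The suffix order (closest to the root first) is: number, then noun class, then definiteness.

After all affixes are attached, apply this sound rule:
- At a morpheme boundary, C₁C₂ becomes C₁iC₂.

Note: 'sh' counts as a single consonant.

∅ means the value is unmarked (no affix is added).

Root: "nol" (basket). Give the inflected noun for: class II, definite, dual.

Attach number dual -osh (after consonant 'l') → nolosh.
noun class = class II: zero marking, form stays nolosh.
definiteness = definite: zero marking, form stays nolosh.
Epenthesis: no change.

nolosh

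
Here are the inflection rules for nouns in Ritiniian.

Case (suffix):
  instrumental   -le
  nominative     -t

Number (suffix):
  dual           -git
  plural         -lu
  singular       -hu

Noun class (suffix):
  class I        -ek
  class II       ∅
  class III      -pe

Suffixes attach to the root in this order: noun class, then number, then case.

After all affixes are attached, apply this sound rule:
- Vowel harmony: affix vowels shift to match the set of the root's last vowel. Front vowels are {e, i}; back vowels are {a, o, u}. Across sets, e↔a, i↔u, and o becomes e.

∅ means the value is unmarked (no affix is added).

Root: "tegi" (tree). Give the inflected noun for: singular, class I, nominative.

Attach noun class class I -ek → tegiek.
Attach number singular -hu → tegiekhu.
Attach case nominative -t → tegiekhut.
Apply vowel harmony: tegiekhut → tegiekhit.

tegiekhit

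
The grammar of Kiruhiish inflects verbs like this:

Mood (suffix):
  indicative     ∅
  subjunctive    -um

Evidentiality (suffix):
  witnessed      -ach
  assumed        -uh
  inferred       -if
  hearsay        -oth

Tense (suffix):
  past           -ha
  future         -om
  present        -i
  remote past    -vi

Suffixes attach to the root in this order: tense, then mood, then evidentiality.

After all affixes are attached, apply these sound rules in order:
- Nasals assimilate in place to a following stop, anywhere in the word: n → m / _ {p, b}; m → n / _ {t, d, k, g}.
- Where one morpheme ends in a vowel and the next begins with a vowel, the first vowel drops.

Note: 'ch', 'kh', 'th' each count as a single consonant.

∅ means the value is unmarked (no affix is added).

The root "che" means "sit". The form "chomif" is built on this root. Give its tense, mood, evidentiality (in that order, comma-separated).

future, indicative, inferred

Segment: che-om-if.
tense: -om → future.
mood: ∅ → indicative.
evidentiality: -if → inferred.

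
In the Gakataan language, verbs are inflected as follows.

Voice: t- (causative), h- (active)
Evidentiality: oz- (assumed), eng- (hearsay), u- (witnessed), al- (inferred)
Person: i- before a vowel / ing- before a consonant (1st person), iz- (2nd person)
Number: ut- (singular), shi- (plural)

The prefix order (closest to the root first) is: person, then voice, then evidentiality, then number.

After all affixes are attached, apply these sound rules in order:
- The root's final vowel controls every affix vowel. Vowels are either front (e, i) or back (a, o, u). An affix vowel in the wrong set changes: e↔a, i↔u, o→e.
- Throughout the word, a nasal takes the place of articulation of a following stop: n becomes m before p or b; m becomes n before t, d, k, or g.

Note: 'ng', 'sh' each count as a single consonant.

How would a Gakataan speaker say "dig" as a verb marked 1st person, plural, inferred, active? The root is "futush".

Attach person 1st person ing- (before consonant 'f') → ingfutush.
Attach voice active h- → hingfutush.
Attach evidentiality inferred al- → alhingfutush.
Attach number plural shi- → shialhingfutush.
Apply vowel harmony: shialhingfutush → shualhungfutush.
Nasal assimilation: no change.

shualhungfutush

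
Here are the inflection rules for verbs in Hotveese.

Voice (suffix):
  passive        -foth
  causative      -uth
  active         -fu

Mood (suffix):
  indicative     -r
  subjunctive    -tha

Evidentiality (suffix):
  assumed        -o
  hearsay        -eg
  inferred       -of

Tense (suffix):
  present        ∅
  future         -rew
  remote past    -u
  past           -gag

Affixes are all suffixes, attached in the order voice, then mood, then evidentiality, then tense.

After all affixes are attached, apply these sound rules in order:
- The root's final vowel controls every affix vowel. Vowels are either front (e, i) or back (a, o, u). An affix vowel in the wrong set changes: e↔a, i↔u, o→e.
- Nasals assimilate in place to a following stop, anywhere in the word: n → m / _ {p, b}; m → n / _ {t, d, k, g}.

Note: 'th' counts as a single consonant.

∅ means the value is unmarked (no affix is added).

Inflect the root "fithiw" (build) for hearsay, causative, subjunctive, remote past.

Attach voice causative -uth → fithiwuth.
Attach mood subjunctive -tha → fithiwuththa.
Attach evidentiality hearsay -eg → fithiwuththaeg.
Attach tense remote past -u → fithiwuththaegu.
Apply vowel harmony: fithiwuththaegu → fithiwiththeegi.
Nasal assimilation: no change.

fithiwiththeegi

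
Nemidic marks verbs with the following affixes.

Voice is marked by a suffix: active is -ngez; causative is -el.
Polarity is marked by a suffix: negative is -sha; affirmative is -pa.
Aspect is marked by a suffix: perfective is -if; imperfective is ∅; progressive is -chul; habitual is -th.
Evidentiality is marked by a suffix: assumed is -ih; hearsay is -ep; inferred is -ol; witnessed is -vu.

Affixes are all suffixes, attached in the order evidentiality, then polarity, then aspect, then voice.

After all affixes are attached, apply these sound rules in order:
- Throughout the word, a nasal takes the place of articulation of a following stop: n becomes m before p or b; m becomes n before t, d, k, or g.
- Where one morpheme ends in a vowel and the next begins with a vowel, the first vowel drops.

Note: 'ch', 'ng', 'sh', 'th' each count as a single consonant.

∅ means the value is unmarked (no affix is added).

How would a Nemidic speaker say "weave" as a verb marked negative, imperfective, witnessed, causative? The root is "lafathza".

Attach evidentiality witnessed -vu → lafathzavu.
Attach polarity negative -sha → lafathzavusha.
aspect = imperfective: zero marking, form stays lafathzavusha.
Attach voice causative -el → lafathzavushael.
Nasal assimilation: no change.
Apply vowel deletion: lafathzavushael → lafathzavushel.

lafathzavushel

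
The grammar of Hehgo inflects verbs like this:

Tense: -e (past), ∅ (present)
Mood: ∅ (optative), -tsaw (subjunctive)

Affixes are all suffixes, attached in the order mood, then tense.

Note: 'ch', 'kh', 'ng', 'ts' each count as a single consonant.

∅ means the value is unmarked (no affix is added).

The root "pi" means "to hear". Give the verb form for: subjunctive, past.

Attach mood subjunctive -tsaw → pitsaw.
Attach tense past -e → pitsawe.

pitsawe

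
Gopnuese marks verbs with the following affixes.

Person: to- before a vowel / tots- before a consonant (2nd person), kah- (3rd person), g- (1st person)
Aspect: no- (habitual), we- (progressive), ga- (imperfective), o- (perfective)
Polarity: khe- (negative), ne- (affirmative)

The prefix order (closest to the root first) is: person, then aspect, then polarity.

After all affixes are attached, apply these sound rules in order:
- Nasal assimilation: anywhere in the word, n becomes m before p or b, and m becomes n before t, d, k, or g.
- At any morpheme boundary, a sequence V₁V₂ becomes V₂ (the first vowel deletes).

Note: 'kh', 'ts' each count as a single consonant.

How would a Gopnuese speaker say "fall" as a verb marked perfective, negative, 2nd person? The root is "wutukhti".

Attach person 2nd person tots- (before consonant 'w') → totswutukhti.
Attach aspect perfective o- → ototswutukhti.
Attach polarity negative khe- → kheototswutukhti.
Nasal assimilation: no change.
Apply vowel deletion: kheototswutukhti → khototswutukhti.

khototswutukhti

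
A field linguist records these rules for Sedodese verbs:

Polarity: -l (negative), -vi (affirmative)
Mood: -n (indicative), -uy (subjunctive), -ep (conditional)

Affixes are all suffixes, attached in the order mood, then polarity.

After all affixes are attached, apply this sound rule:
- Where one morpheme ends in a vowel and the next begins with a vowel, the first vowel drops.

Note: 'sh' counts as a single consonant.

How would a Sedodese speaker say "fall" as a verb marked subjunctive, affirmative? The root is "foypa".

foypuyvi

Attach mood subjunctive -uy → foypauy.
Attach polarity affirmative -vi → foypauyvi.
Apply vowel deletion: foypauyvi → foypuyvi.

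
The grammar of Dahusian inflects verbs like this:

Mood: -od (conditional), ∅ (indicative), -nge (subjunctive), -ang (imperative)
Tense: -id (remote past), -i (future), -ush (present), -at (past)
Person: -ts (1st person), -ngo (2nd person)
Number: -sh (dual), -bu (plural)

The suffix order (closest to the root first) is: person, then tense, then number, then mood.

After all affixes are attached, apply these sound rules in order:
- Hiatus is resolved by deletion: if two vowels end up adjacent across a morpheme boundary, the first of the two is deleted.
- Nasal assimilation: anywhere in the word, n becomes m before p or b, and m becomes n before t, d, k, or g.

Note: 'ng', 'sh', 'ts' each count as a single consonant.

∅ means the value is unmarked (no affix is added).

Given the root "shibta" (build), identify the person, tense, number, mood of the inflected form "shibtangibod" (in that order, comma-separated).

Segment: shibta-ngo-i-bu-od.
person: -ngo → 2nd person.
tense: -i → future.
number: -bu → plural.
mood: -od → conditional.

2nd person, future, plural, conditional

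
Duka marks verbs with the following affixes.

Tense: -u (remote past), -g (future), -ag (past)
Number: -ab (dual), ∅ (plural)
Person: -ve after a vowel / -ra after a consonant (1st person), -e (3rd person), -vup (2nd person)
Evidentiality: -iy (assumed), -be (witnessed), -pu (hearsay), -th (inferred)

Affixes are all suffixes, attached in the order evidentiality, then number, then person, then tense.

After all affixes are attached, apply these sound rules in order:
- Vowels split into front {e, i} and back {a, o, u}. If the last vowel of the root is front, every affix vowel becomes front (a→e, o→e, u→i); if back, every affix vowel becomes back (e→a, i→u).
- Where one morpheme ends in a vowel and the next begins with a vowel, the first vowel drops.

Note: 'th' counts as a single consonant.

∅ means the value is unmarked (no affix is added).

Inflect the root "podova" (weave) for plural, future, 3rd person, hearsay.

podovapag

Attach evidentiality hearsay -pu → podovapu.
number = plural: zero marking, form stays podovapu.
Attach person 3rd person -e → podovapue.
Attach tense future -g → podovapueg.
Apply vowel harmony: podovapueg → podovapuag.
Apply vowel deletion: podovapuag → podovapag.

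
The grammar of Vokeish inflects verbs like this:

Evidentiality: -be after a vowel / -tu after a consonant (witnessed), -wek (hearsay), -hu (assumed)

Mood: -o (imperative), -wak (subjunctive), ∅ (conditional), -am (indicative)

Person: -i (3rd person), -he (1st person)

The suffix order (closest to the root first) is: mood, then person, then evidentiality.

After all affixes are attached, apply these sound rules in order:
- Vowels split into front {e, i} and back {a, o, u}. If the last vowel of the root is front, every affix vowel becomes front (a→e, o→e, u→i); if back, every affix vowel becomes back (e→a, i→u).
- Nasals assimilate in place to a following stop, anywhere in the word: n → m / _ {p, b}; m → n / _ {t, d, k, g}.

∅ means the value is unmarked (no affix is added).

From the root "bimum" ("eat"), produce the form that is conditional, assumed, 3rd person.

mood = conditional: zero marking, form stays bimum.
Attach person 3rd person -i → bimumi.
Attach evidentiality assumed -hu → bimumihu.
Apply vowel harmony: bimumihu → bimumuhu.
Nasal assimilation: no change.

bimumuhu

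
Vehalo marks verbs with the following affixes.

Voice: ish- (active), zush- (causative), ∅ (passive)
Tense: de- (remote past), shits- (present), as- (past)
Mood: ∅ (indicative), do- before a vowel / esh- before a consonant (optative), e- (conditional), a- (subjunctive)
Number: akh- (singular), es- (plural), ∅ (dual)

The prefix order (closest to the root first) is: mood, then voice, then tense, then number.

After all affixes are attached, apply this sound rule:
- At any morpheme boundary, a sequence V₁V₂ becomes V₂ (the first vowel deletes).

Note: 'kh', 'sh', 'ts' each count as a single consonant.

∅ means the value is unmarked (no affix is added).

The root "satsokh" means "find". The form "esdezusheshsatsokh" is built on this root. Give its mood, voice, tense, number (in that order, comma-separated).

Segment: es-de-zush-esh-satsokh.
mood: do/esh- → optative.
voice: zush- → causative.
tense: de- → remote past.
number: es- → plural.

optative, causative, remote past, plural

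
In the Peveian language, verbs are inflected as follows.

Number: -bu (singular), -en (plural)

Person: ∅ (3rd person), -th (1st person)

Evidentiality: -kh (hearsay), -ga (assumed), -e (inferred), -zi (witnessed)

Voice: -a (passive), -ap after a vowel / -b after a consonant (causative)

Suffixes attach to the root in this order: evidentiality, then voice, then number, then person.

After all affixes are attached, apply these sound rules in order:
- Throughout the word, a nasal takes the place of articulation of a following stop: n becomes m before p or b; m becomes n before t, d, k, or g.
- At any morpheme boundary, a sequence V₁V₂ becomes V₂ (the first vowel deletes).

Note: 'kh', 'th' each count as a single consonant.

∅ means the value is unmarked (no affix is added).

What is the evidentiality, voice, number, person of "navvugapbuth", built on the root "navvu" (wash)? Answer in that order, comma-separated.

assumed, causative, singular, 1st person

Segment: navvu-ga-ap-bu-th.
evidentiality: -ga → assumed.
voice: -ap/b → causative.
number: -bu → singular.
person: -th → 1st person.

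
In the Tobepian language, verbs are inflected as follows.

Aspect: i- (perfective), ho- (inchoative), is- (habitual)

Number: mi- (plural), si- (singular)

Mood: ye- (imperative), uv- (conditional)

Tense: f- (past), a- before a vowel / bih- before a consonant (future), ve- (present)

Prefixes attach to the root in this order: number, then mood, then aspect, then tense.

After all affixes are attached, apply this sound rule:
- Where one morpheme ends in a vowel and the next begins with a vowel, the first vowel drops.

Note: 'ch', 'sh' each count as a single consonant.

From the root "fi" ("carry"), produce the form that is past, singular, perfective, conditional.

Attach number singular si- → sifi.
Attach mood conditional uv- → uvsifi.
Attach aspect perfective i- → iuvsifi.
Attach tense past f- → fiuvsifi.
Apply vowel deletion: fiuvsifi → fuvsifi.

fuvsifi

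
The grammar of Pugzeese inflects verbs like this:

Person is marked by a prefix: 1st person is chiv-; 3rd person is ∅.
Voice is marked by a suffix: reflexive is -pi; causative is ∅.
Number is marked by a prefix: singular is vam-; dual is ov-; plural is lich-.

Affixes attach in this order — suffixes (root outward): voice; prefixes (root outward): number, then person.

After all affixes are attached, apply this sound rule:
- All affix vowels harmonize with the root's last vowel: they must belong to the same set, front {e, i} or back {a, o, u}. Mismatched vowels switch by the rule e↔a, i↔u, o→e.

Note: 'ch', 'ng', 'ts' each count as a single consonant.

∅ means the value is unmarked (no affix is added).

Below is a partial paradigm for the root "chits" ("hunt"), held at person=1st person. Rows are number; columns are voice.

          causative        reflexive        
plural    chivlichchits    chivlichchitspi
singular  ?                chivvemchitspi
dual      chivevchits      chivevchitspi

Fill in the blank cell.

chivvemchits

voice = causative: zero marking, form stays chits.
Attach number singular vam- → vamchits.
Attach person 1st person chiv- → chivvamchits.
Apply vowel harmony: chivvamchits → chivvemchits.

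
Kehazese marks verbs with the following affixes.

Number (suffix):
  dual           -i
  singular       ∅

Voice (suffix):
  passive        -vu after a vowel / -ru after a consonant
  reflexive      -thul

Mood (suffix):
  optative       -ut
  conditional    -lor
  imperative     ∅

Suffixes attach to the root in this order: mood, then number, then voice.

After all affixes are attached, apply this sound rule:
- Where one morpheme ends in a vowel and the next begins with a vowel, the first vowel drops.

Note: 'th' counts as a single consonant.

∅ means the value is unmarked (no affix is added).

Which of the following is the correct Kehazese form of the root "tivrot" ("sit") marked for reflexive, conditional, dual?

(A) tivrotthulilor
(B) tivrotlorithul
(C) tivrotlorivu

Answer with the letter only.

Attach mood conditional -lor → tivrotlor.
Attach number dual -i → tivrotlori.
Attach voice reflexive -thul → tivrotlorithul.
Vowel deletion: no change.
So the correct form is tivrotlorithul, option (B).
(A) tivrotthulilor is wrong: it has the affixes in the wrong order.
(C) tivrotlorivu is wrong: it uses passive instead of reflexive for voice.

B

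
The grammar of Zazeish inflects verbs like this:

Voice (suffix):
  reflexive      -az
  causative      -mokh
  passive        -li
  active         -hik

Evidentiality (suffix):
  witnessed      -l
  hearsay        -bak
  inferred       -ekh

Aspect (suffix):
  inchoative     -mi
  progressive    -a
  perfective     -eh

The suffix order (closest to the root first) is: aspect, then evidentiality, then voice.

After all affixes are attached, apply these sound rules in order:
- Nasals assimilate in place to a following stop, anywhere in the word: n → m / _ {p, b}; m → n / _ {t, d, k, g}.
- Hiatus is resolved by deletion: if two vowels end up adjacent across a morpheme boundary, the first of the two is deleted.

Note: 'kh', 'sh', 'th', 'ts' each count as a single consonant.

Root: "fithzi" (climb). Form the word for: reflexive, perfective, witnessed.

Attach aspect perfective -eh → fithzieh.
Attach evidentiality witnessed -l → fithziehl.
Attach voice reflexive -az → fithziehlaz.
Nasal assimilation: no change.
Apply vowel deletion: fithziehlaz → fithzehlaz.

fithzehlaz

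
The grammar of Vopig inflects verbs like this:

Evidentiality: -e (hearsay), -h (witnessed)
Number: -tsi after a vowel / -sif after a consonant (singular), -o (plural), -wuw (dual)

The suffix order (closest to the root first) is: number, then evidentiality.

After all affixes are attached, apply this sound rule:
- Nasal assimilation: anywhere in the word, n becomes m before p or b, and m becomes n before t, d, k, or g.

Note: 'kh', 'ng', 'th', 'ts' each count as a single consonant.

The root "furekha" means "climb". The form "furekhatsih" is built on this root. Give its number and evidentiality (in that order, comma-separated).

Segment: furekha-tsi-h.
number: -tsi/sif → singular.
evidentiality: -h → witnessed.

singular, witnessed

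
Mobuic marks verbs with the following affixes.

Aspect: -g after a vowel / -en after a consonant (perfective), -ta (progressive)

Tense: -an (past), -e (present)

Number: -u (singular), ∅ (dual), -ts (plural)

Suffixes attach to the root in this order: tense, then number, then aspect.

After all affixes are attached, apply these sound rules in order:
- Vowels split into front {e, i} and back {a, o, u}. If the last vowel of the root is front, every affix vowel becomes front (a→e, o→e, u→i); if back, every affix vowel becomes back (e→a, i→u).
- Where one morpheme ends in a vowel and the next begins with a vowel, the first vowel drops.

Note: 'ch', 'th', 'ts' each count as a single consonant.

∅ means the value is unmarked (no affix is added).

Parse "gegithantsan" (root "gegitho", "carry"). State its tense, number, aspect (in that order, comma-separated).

past, plural, perfective

Segment: gegitho-an-ts-en.
tense: -an → past.
number: -ts → plural.
aspect: -g/en → perfective.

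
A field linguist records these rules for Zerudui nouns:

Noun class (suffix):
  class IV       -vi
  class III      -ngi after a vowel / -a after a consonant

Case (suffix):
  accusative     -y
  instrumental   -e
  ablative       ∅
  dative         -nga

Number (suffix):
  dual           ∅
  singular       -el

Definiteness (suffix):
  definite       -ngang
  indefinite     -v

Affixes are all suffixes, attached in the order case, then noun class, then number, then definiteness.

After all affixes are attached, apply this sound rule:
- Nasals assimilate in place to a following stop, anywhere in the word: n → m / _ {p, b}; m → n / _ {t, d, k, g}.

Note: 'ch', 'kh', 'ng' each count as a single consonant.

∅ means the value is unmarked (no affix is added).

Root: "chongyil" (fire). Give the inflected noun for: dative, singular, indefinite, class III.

Attach case dative -nga → chongyilnga.
Attach noun class class III -ngi (after vowel 'a') → chongyilngangi.
Attach number singular -el → chongyilngangiel.
Attach definiteness indefinite -v → chongyilngangielv.
Nasal assimilation: no change.

chongyilngangielv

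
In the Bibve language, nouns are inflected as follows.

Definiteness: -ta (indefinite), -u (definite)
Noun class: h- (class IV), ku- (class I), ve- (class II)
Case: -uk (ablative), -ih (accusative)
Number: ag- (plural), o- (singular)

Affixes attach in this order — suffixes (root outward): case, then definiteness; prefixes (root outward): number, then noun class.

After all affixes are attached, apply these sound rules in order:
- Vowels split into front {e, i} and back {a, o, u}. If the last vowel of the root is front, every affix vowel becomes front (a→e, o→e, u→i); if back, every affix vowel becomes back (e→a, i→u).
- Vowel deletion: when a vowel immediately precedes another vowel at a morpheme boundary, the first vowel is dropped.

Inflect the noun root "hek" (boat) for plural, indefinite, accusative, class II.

veghekihte

Attach number plural ag- → aghek.
Attach case accusative -ih → aghekih.
Attach noun class class II ve- → veaghekih.
Attach definiteness indefinite -ta → veaghekihta.
Apply vowel harmony: veaghekihta → veeghekihte.
Apply vowel deletion: veeghekihte → veghekihte.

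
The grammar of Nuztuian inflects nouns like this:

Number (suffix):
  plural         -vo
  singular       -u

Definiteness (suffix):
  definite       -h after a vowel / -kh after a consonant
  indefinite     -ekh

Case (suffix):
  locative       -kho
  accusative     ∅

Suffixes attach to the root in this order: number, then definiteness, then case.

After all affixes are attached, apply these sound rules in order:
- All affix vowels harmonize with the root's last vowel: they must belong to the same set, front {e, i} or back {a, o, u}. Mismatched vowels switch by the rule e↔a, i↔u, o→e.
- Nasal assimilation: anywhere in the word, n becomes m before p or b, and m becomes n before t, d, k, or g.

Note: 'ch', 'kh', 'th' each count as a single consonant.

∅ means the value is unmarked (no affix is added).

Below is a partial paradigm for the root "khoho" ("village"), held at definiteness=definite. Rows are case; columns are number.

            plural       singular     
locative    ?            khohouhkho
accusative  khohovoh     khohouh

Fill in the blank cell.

Attach number plural -vo → khohovo.
Attach definiteness definite -h (after vowel 'o') → khohovoh.
Attach case locative -kho → khohovohkho.
Vowel harmony: no change.
Nasal assimilation: no change.

khohovohkho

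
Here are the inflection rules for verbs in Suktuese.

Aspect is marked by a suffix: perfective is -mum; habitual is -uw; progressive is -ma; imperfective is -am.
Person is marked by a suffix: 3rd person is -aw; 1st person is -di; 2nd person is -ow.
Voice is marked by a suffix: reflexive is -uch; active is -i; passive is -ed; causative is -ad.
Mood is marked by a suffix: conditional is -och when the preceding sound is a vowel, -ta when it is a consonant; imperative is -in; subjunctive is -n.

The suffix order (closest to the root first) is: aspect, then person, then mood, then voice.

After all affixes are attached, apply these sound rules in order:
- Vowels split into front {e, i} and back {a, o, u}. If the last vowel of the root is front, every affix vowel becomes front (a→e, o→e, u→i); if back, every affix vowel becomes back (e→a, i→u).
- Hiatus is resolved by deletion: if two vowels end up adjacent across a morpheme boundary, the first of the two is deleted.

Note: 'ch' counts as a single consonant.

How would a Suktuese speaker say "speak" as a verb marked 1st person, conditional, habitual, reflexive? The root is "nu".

Attach aspect habitual -uw → nuuw.
Attach person 1st person -di → nuuwdi.
Attach mood conditional -och (after vowel 'i') → nuuwdioch.
Attach voice reflexive -uch → nuuwdiochuch.
Apply vowel harmony: nuuwdiochuch → nuuwduochuch.
Apply vowel deletion: nuuwduochuch → nuwdochuch.

nuwdochuch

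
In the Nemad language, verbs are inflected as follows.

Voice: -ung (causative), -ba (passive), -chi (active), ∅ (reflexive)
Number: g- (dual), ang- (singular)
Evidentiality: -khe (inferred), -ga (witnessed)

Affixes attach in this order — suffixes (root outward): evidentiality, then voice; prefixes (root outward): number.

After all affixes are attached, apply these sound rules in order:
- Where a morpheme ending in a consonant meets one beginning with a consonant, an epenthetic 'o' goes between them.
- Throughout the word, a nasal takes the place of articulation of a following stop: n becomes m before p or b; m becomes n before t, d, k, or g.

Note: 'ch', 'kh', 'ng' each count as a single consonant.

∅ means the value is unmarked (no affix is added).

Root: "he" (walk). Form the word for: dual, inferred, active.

Attach evidentiality inferred -khe → hekhe.
Attach number dual g- → ghekhe.
Attach voice active -chi → ghekhechi.
Apply epenthesis: ghekhechi → gohekhechi.
Nasal assimilation: no change.

gohekhechi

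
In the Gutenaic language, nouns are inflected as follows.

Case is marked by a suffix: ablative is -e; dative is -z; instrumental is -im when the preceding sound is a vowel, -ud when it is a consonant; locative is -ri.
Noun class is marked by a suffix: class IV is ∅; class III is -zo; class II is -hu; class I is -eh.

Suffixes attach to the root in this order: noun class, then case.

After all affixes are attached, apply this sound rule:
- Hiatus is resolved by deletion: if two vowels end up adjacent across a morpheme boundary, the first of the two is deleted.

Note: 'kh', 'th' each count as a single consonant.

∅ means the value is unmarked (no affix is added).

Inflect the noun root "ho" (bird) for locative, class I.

Attach noun class class I -eh → hoeh.
Attach case locative -ri → hoehri.
Apply vowel deletion: hoehri → hehri.

hehri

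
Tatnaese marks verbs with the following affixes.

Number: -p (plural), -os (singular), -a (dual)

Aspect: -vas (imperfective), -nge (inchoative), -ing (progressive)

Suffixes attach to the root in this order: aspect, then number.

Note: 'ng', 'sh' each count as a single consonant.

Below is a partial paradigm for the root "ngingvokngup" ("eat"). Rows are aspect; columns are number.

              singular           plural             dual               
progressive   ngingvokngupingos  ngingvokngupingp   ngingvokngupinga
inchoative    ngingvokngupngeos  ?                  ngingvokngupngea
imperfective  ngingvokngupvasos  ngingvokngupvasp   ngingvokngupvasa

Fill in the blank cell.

Attach aspect inchoative -nge → ngingvokngupnge.
Attach number plural -p → ngingvokngupngep.

ngingvokngupngep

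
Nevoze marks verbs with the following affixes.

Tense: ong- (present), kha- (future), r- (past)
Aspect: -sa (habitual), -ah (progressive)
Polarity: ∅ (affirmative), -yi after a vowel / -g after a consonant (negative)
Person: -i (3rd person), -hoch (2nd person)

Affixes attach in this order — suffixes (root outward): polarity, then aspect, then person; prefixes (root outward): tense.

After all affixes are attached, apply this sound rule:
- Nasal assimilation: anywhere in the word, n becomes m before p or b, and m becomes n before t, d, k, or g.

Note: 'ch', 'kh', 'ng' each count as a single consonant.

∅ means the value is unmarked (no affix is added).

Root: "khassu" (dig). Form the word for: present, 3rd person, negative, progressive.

ongkhassuyiahi

Attach polarity negative -yi (after vowel 'u') → khassuyi.
Attach tense present ong- → ongkhassuyi.
Attach aspect progressive -ah → ongkhassuyiah.
Attach person 3rd person -i → ongkhassuyiahi.
Nasal assimilation: no change.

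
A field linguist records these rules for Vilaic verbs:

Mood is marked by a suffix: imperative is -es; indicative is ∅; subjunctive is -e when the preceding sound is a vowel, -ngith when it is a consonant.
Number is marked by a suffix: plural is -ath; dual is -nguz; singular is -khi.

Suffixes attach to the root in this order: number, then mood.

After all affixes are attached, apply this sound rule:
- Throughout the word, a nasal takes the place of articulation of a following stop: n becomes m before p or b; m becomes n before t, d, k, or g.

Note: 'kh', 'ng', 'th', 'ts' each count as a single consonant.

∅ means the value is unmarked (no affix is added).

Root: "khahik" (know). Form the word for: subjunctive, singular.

khahikkhie

Attach number singular -khi → khahikkhi.
Attach mood subjunctive -e (after vowel 'i') → khahikkhie.
Nasal assimilation: no change.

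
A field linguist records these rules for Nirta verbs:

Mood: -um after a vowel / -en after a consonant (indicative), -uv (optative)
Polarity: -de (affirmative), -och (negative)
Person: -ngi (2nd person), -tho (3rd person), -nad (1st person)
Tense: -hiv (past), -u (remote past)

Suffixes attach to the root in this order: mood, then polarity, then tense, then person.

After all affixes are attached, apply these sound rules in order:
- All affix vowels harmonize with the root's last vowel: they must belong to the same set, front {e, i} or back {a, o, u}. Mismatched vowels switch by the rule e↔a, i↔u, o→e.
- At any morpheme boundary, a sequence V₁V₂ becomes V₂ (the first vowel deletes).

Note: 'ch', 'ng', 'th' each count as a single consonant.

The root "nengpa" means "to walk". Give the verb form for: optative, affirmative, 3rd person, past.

nengpuvdahuvtho

Attach mood optative -uv → nengpauv.
Attach polarity affirmative -de → nengpauvde.
Attach tense past -hiv → nengpauvdehiv.
Attach person 3rd person -tho → nengpauvdehivtho.
Apply vowel harmony: nengpauvdehivtho → nengpauvdahuvtho.
Apply vowel deletion: nengpauvdahuvtho → nengpuvdahuvtho.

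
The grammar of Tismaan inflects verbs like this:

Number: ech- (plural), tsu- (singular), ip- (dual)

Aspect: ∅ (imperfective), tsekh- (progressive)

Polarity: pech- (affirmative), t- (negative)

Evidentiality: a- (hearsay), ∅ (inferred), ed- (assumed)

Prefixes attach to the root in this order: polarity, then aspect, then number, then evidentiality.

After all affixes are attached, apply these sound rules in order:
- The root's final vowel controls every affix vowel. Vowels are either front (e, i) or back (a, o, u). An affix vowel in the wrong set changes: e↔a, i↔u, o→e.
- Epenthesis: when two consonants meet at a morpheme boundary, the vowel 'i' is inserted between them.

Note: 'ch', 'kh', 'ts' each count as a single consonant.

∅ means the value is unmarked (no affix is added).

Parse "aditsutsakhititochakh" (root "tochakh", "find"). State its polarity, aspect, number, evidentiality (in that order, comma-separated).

Segment: ed-tsu-tsekh-t-tochakh.
polarity: t- → negative.
aspect: tsekh- → progressive.
number: tsu- → singular.
evidentiality: ed- → assumed.

negative, progressive, singular, assumed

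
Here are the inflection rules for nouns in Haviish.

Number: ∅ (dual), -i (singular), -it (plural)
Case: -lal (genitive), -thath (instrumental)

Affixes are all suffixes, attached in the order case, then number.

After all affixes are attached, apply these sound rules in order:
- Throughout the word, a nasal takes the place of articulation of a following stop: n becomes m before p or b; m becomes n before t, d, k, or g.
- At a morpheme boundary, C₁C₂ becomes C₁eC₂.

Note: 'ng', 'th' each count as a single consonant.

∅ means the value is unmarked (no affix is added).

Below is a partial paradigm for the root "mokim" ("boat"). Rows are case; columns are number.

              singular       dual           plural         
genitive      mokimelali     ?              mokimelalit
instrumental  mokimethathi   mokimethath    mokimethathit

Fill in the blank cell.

Attach case genitive -lal → mokimlal.
number = dual: zero marking, form stays mokimlal.
Nasal assimilation: no change.
Apply epenthesis: mokimlal → mokimelal.

mokimelal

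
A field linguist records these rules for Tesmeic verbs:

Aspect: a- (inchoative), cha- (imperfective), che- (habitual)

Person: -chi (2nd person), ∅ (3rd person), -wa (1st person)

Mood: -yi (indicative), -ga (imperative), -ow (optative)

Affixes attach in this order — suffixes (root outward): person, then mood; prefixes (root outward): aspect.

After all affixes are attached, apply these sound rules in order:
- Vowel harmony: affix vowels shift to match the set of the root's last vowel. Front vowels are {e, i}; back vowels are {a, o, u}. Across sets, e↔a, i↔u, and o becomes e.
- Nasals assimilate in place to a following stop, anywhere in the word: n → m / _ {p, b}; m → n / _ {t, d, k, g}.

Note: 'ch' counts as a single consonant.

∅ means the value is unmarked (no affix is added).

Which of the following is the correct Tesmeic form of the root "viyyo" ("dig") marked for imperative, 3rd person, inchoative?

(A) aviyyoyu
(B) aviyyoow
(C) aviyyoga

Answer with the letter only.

person = 3rd person: zero marking, form stays viyyo.
Attach aspect inchoative a- → aviyyo.
Attach mood imperative -ga → aviyyoga.
Vowel harmony: no change.
Nasal assimilation: no change.
So the correct form is aviyyoga, option (C).
(B) aviyyoow is wrong: it uses optative instead of imperative for mood.
(A) aviyyoyu is wrong: it uses indicative instead of imperative for mood.

C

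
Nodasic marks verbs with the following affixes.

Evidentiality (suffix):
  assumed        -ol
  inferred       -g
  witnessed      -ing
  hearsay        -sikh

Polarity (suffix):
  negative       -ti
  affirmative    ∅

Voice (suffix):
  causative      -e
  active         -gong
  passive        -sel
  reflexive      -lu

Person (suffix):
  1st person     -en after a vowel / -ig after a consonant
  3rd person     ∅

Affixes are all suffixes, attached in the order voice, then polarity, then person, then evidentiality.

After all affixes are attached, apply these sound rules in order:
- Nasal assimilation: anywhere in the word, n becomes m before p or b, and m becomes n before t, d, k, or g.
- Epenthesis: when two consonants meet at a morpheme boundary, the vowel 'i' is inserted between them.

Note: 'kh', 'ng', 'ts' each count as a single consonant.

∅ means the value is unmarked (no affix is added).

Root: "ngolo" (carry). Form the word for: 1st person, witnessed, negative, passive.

ngoloselitiening

Attach voice passive -sel → ngolosel.
Attach polarity negative -ti → ngoloselti.
Attach person 1st person -en (after vowel 'i') → ngoloseltien.
Attach evidentiality witnessed -ing → ngoloseltiening.
Nasal assimilation: no change.
Apply epenthesis: ngoloseltiening → ngoloselitiening.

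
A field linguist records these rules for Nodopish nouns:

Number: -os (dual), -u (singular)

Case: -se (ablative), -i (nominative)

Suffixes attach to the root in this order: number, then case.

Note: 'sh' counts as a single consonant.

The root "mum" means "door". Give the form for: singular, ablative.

mumuse

Attach number singular -u → mumu.
Attach case ablative -se → mumuse.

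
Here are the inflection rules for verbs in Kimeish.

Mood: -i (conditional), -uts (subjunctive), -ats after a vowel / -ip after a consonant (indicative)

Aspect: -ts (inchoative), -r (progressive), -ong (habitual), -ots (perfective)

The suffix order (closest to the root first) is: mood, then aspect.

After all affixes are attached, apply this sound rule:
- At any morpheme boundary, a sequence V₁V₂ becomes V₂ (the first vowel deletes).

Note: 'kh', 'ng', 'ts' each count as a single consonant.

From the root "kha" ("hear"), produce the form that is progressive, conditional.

khir

Attach mood conditional -i → khai.
Attach aspect progressive -r → khair.
Apply vowel deletion: khair → khir.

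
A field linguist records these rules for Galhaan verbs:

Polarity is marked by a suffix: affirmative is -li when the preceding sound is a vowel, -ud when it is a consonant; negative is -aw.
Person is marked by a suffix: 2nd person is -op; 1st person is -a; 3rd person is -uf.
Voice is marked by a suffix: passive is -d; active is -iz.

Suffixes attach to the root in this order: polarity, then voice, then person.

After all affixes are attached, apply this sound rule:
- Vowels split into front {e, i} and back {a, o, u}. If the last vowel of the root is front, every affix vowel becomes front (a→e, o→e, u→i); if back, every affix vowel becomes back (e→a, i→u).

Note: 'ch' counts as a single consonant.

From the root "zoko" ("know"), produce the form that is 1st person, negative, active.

Attach polarity negative -aw → zokoaw.
Attach voice active -iz → zokoawiz.
Attach person 1st person -a → zokoawiza.
Apply vowel harmony: zokoawiza → zokoawuza.

zokoawuza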